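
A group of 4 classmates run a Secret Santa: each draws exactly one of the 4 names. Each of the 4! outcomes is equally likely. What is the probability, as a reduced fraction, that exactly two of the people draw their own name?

1/4

Favorable outcomes: C(4,2)·!2 = 6·1 = 6.
Total outcomes: 4! = 24.
Probability = 6/24 = 1/4.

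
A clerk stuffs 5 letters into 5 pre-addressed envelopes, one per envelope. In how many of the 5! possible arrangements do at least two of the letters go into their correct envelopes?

31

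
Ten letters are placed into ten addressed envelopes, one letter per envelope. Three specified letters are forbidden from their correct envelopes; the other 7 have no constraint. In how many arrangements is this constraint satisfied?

Inclusion-exclusion on the 3 forbidden self-matches:
Σ_{j=0}^{3} (-1)^j C(3,j)(10-j)!
= C(3,0)·10! - C(3,1)·9! + C(3,2)·8! - C(3,3)·7!
= 3628800 - 1088640 + 120960 - 5040
= 2656080

2656080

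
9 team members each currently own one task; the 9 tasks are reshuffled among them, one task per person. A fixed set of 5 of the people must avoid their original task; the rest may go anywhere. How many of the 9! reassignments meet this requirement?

205056

Inclusion-exclusion on the 5 forbidden self-matches:
Σ_{j=0}^{5} (-1)^j C(5,j)(9-j)!
= C(5,0)·9! - C(5,1)·8! + C(5,2)·7! - C(5,3)·6! + C(5,4)·5! - C(5,5)·4!
= 362880 - 201600 + 50400 - 7200 + 600 - 24
= 205056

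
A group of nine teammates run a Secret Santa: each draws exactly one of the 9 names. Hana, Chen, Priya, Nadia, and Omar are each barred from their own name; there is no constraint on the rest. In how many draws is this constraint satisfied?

205056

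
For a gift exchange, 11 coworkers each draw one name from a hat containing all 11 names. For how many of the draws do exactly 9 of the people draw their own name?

Pick the 9 fixed positions: C(11,9) = 55 ways.
The other 2 form a derangement: !2 = 1.
Total: 55 × 1 = 55.

55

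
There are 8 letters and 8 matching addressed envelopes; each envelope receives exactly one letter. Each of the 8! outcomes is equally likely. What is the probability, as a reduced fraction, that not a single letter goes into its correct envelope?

2119/5760

Favorable outcomes: !8 = 14833.
Total outcomes: 8! = 40320.
Probability = 14833/40320 = 2119/5760.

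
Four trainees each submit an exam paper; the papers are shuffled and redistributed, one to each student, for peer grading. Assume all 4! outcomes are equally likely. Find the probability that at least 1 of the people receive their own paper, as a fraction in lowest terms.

Favorable outcomes: Σ_{i≥1} C(4,i)·!(4-i) = 4·2 + 6·1 + 4·0 + 1·1 = 15.
Total outcomes: 4! = 24.
Probability = 15/24 = 5/8.

5/8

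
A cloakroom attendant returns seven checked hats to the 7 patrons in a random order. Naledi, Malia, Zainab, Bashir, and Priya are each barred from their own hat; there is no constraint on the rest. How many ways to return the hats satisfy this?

2428

Inclusion-exclusion on the 5 forbidden self-matches:
Σ_{j=0}^{5} (-1)^j C(5,j)(7-j)!
= C(5,0)·7! - C(5,1)·6! + C(5,2)·5! - C(5,3)·4! + C(5,4)·3! - C(5,5)·2!
= 5040 - 3600 + 1200 - 240 + 30 - 2
= 2428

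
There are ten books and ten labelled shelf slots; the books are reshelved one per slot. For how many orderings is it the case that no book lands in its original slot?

By inclusion-exclusion, !10 = Σ (-1)^k · 10!/k! for k=0..10
= 10! - 10!/1! + 10!/2! - 10!/3! + 10!/4! - 10!/5! + 10!/6! - 10!/7! + 10!/8! - 10!/9! + 10!/10!
= 3628800 - 3628800 + 1814400 - 604800 + 151200 - 30240 + 5040 - 720 + 90 - 10 + 1
= 1334961

1334961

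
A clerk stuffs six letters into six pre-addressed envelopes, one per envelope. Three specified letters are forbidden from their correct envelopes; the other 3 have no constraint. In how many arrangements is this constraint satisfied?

426

Let A_j be the event that the j-th constrained one is fixed. By inclusion-exclusion over the 3 events:
Σ_{j=0}^{3} (-1)^j C(3,j)(6-j)!
= C(3,0)·6! - C(3,1)·5! + C(3,2)·4! - C(3,3)·3!
= 720 - 360 + 72 - 6
= 426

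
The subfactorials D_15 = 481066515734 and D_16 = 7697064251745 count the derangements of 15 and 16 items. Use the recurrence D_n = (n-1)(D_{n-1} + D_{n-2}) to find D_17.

D_17 = (17-1)·(D_16 + D_15) = 16·(7697064251745 + 481066515734) = 16·8178130767479 = 130850092279664.

130850092279664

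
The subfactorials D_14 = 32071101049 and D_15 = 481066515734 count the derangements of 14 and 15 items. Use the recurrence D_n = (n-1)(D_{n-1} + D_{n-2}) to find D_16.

D_16 = (16-1)·(D_15 + D_14) = 15·(481066515734 + 32071101049) = 15·513137616783 = 7697064251745.

7697064251745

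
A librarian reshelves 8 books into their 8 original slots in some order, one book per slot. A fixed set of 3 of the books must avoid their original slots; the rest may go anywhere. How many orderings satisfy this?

27240

Inclusion-exclusion on the 3 forbidden self-matches:
Σ_{j=0}^{3} (-1)^j C(3,j)(8-j)!
= C(3,0)·8! - C(3,1)·7! + C(3,2)·6! - C(3,3)·5!
= 40320 - 15120 + 2160 - 120
= 27240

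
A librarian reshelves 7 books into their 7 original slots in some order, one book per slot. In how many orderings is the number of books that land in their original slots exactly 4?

70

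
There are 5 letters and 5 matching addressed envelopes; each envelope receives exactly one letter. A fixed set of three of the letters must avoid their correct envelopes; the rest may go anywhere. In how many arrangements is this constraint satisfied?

64

Let A_j be the event that the j-th constrained one is fixed. By inclusion-exclusion over the 3 events:
Σ_{j=0}^{3} (-1)^j C(3,j)(5-j)!
= C(3,0)·5! - C(3,1)·4! + C(3,2)·3! - C(3,3)·2!
= 120 - 72 + 18 - 2
= 64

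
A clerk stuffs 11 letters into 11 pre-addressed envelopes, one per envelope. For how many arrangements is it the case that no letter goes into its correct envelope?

14684570

Use !n = (n-1)(!(n-1) + !(n-2)).
!11 = 10·(1334961 + 133496) = 10·1468457 = 14684570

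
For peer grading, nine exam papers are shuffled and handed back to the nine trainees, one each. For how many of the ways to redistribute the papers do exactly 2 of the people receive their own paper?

66744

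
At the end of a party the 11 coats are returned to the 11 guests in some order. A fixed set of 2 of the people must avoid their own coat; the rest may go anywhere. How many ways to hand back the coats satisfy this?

33022080

Let A_j be the event that the j-th constrained one is fixed. By inclusion-exclusion over the 2 events:
Σ_{j=0}^{2} (-1)^j C(2,j)(11-j)!
= C(2,0)·11! - C(2,1)·10! + C(2,2)·9!
= 39916800 - 7257600 + 362880
= 33022080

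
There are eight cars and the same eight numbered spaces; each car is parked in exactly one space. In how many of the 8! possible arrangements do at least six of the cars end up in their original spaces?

29

Sum C(8,i)·!(8-i) for i = 6..8:
  i=6: C(8,6)·!2 = 28·1 = 28
  i=7: C(8,7)·!1 = 8·0 = 0
  i=8: C(8,8)·!0 = 1·1 = 1
Total = 29.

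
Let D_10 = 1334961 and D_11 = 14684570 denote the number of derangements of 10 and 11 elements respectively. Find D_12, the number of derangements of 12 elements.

176214841

D_12 = (12-1)·(D_11 + D_10) = 11·(14684570 + 1334961) = 11·16019531 = 176214841.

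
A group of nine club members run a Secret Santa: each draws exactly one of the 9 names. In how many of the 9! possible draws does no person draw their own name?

133496

By inclusion-exclusion, !9 = Σ (-1)^k · 9!/k! for k=0..9
= 9! - 9!/1! + 9!/2! - 9!/3! + 9!/4! - 9!/5! + 9!/6! - 9!/7! + 9!/8! - 9!/9!
= 362880 - 362880 + 181440 - 60480 + 15120 - 3024 + 504 - 72 + 9 - 1
= 133496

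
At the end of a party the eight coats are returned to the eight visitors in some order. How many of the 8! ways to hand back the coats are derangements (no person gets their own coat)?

14833

!8 is the nearest integer to 8!/e.
8! = 40320, and 40320/e ≈ 14832.90, so !8 = 14833.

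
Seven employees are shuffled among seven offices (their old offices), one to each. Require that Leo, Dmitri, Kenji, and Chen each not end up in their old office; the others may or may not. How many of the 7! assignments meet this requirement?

Let A_j be the event that the j-th constrained one is fixed. By inclusion-exclusion over the 4 events:
Σ_{j=0}^{4} (-1)^j C(4,j)(7-j)!
= C(4,0)·7! - C(4,1)·6! + C(4,2)·5! - C(4,3)·4! + C(4,4)·3!
= 5040 - 2880 + 720 - 96 + 6
= 2790

2790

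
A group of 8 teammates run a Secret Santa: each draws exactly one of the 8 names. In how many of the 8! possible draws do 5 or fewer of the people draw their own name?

40291

Sum C(8,i)·!(8-i) for i = 0..5:
  i=0: C(8,0)·!8 = 1·14833 = 14833
  i=1: C(8,1)·!7 = 8·1854 = 14832
  i=2: C(8,2)·!6 = 28·265 = 7420
  i=3: C(8,3)·!5 = 56·44 = 2464
  i=4: C(8,4)·!4 = 70·9 = 630
  i=5: C(8,5)·!3 = 56·2 = 112
Total = 40291.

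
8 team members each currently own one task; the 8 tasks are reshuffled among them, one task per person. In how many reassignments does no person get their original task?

The number of derangements of 8 is !8 = Σ_{k=0}^{8} (-1)^k·8!/k!
= 8! - 8!/1! + 8!/2! - 8!/3! + 8!/4! - 8!/5! + 8!/6! - 8!/7! + 8!/8!
= 40320 - 40320 + 20160 - 6720 + 1680 - 336 + 56 - 8 + 1
= 14833

14833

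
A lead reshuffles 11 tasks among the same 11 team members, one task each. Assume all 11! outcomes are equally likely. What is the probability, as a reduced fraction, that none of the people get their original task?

1468457/3991680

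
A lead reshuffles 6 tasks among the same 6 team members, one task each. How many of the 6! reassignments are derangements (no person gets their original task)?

Recurrence: !6 = 5·(!5 + !4).
!6 = 5·(44 + 9) = 5·53 = 265

265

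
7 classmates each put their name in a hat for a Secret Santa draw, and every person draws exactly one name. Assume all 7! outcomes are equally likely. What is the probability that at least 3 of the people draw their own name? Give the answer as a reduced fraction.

Favorable outcomes: Σ_{i≥3} C(7,i)·!(7-i) = 35·9 + 35·2 + 21·1 + 7·0 + 1·1 = 407.
Total outcomes: 7! = 5040.
Probability = 407/5040 = 407/5040.

407/5040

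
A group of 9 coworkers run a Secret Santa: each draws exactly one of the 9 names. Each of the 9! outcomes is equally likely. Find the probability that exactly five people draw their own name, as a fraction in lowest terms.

1/320

Favorable outcomes: C(9,5)·!4 = 126·9 = 1134.
Total outcomes: 9! = 362880.
Probability = 1134/362880 = 1/320.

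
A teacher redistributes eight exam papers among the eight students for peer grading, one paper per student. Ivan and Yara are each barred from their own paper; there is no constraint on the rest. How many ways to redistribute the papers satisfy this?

Let A_j be the event that the j-th constrained one is fixed. By inclusion-exclusion over the 2 events:
Σ_{j=0}^{2} (-1)^j C(2,j)(8-j)!
= C(2,0)·8! - C(2,1)·7! + C(2,2)·6!
= 40320 - 10080 + 720
= 30960

30960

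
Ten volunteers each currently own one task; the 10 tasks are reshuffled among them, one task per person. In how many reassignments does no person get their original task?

!10 is the nearest integer to 10!/e.
10! = 3628800, and 3628800/e ≈ 1334960.92, so !10 = 1334961.

1334961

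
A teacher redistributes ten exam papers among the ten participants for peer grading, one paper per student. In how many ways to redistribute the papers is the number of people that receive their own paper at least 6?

2176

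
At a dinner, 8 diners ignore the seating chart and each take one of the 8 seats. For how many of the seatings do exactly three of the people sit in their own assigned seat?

2464

Pick the 3 fixed positions: C(8,3) = 56 ways.
The remaining 5 must be deranged: !5 = 44.
Total: 56 × 44 = 2464.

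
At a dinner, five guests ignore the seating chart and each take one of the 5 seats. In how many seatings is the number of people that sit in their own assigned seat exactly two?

20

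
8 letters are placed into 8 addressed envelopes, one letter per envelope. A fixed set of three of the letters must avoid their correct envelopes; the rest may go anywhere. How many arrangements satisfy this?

Let A_j be the event that the j-th constrained one is fixed. By inclusion-exclusion over the 3 events:
Σ_{j=0}^{3} (-1)^j C(3,j)(8-j)!
= C(3,0)·8! - C(3,1)·7! + C(3,2)·6! - C(3,3)·5!
= 40320 - 15120 + 2160 - 120
= 27240

27240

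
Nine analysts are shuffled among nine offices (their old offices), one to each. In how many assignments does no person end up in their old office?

Use !n = (n-1)(!(n-1) + !(n-2)).
!9 = 8·(14833 + 1854) = 8·16687 = 133496

133496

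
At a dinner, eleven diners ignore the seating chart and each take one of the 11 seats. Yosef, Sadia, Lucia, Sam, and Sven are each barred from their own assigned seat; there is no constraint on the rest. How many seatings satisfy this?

Let A_j be the event that the j-th constrained one is fixed. By inclusion-exclusion over the 5 events:
Σ_{j=0}^{5} (-1)^j C(5,j)(11-j)!
= C(5,0)·11! - C(5,1)·10! + C(5,2)·9! - C(5,3)·8! + C(5,4)·7! - C(5,5)·6!
= 39916800 - 18144000 + 3628800 - 403200 + 25200 - 720
= 25022880

25022880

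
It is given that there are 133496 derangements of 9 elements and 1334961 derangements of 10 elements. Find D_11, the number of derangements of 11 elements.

D_11 = (11-1)·(D_10 + D_9) = 10·(1334961 + 133496) = 10·1468457 = 14684570.

14684570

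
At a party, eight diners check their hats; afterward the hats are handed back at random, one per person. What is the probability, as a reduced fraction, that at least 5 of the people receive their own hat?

47/13440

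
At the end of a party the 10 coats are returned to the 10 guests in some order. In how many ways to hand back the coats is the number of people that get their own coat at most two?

3337406

Sum C(10,i)·!(10-i) for i = 0..2:
  i=0: C(10,0)·!10 = 1·1334961 = 1334961
  i=1: C(10,1)·!9 = 10·133496 = 1334960
  i=2: C(10,2)·!8 = 45·14833 = 667485
Total = 3337406.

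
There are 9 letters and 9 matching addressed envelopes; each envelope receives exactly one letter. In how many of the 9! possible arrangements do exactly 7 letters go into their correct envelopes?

Pick the 7 fixed positions: C(9,7) = 36 ways.
The remaining 2 must be deranged: !2 = 1.
Total: 36 × 1 = 36.

36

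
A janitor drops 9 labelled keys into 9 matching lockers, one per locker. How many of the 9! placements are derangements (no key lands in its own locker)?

133496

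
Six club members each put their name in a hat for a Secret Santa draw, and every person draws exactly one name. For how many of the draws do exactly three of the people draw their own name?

40

Choose which 3 of the 6 are fixed: C(6,3) = 20.
The other 3 form a derangement: !3 = 2.
Total: 20 × 2 = 40.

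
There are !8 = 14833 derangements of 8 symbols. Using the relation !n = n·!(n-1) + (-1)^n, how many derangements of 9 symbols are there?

133496

!9 = 9·14833 - 1 = 133496.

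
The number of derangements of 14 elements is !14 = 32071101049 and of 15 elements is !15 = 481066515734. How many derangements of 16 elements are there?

7697064251745

!16 = (16-1)·(!15 + !14) = 15·(481066515734 + 32071101049) = 15·513137616783 = 7697064251745.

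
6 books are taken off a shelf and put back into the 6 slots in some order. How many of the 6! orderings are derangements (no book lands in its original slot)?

!6 = 6! · Σ_{k=0}^{6} (-1)^k/k!
= 6! - 6!/1! + 6!/2! - 6!/3! + 6!/4! - 6!/5! + 6!/6!
= 720 - 720 + 360 - 120 + 30 - 6 + 1
= 265

265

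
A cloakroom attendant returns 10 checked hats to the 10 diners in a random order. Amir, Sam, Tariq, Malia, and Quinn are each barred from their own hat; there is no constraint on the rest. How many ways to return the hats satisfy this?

Let A_j be the event that the j-th constrained one is fixed. By inclusion-exclusion over the 5 events:
Σ_{j=0}^{5} (-1)^j C(5,j)(10-j)!
= C(5,0)·10! - C(5,1)·9! + C(5,2)·8! - C(5,3)·7! + C(5,4)·6! - C(5,5)·5!
= 3628800 - 1814400 + 403200 - 50400 + 3600 - 120
= 2170680

2170680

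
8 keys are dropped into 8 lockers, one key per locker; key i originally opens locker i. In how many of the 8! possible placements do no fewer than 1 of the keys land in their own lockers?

25487

Sum C(8,i)·!(8-i) for i = 1..8:
  i=1: C(8,1)·!7 = 8·1854 = 14832
  i=2: C(8,2)·!6 = 28·265 = 7420
  i=3: C(8,3)·!5 = 56·44 = 2464
  i=4: C(8,4)·!4 = 70·9 = 630
  i=5: C(8,5)·!3 = 56·2 = 112
  i=6: C(8,6)·!2 = 28·1 = 28
  i=7: C(8,7)·!1 = 8·0 = 0
  i=8: C(8,8)·!0 = 1·1 = 1
Total = 25487.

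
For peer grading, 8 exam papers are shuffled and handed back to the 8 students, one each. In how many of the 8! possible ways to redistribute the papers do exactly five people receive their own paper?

112

Choose which 5 of the 8 are fixed: C(8,5) = 56.
The other 3 form a derangement: !3 = 2.
Total: 56 × 2 = 112.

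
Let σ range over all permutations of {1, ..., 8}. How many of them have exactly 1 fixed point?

14832

Choose which one of the 8 is fixed: C(8,1) = 8.
The other 7 form a derangement: !7 = 1854.
Total: 8 × 1854 = 14832.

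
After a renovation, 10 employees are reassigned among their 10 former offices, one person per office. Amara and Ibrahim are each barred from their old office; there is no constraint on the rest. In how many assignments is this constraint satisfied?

2943360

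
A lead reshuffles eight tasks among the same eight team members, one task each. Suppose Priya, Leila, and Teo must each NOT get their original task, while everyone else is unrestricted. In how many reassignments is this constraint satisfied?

27240

Inclusion-exclusion on the 3 forbidden self-matches:
Σ_{j=0}^{3} (-1)^j C(3,j)(8-j)!
= C(3,0)·8! - C(3,1)·7! + C(3,2)·6! - C(3,3)·5!
= 40320 - 15120 + 2160 - 120
= 27240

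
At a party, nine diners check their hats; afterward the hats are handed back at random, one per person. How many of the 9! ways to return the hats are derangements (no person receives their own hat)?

133496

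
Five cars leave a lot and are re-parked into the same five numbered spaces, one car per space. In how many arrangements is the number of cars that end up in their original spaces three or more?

11

# with exactly i fixed is C(5,i)·!(5-i); sum over i=3..5:
  i=3: C(5,3)·!2 = 10·1 = 10
  i=4: C(5,4)·!1 = 5·0 = 0
  i=5: C(5,5)·!0 = 1·1 = 1
Total = 11.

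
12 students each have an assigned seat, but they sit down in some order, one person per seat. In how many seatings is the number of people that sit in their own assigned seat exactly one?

176214840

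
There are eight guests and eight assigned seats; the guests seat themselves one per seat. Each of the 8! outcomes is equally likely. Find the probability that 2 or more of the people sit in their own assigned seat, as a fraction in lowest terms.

Favorable outcomes: Σ_{i≥2} C(8,i)·!(8-i) = 28·265 + 56·44 + 70·9 + 56·2 + 28·1 + 8·0 + 1·1 = 10655.
Total outcomes: 8! = 40320.
Probability = 10655/40320 = 2131/8064.

2131/8064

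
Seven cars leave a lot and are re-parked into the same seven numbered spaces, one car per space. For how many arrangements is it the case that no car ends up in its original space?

1854

Recurrence: !7 = 6·(!6 + !5).
!7 = 6·(265 + 44) = 6·309 = 1854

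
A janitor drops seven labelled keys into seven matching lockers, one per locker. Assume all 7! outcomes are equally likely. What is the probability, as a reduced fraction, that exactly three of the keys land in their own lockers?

Favorable outcomes: C(7,3)·!4 = 35·9 = 315.
Total outcomes: 7! = 5040.
Probability = 315/5040 = 1/16.

1/16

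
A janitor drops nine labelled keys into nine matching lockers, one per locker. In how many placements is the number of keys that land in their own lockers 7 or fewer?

362879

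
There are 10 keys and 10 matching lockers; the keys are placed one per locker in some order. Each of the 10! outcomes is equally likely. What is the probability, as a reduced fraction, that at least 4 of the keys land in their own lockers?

34457/1814400

Favorable outcomes: Σ_{i≥4} C(10,i)·!(10-i) = 210·265 + 252·44 + 210·9 + 120·2 + 45·1 + 10·0 + 1·1 = 68914.
Total outcomes: 10! = 3628800.
Probability = 68914/3628800 = 34457/1814400.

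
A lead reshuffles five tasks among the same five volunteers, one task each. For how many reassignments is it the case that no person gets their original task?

44

Use !n = n·!(n-1) + (-1)^n.
!5 = 5·9 - 1 = 44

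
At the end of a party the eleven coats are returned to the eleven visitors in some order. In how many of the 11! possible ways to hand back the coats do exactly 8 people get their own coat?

Pick the 8 fixed positions: C(11,8) = 165 ways.
The remaining 3 must be deranged: !3 = 2.
Total: 165 × 2 = 330.

330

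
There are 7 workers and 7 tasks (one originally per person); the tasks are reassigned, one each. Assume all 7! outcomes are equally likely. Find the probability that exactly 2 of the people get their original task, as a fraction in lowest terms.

11/60

Favorable outcomes: C(7,2)·!5 = 21·44 = 924.
Total outcomes: 7! = 5040.
Probability = 924/5040 = 11/60.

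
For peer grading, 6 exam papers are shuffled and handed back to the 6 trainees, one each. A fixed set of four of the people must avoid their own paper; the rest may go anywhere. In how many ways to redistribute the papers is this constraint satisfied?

362

Let A_j be the event that the j-th constrained one is fixed. By inclusion-exclusion over the 4 events:
Σ_{j=0}^{4} (-1)^j C(4,j)(6-j)!
= C(4,0)·6! - C(4,1)·5! + C(4,2)·4! - C(4,3)·3! + C(4,4)·2!
= 720 - 480 + 144 - 24 + 2
= 362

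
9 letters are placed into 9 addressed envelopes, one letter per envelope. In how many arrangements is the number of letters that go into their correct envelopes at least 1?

# with exactly i fixed is C(9,i)·!(9-i); sum over i=1..9:
  i=1: C(9,1)·!8 = 9·14833 = 133497
  i=2: C(9,2)·!7 = 36·1854 = 66744
  i=3: C(9,3)·!6 = 84·265 = 22260
  i=4: C(9,4)·!5 = 126·44 = 5544
  i=5: C(9,5)·!4 = 126·9 = 1134
  i=6: C(9,6)·!3 = 84·2 = 168
  i=7: C(9,7)·!2 = 36·1 = 36
  i=8: C(9,8)·!1 = 9·0 = 0
  i=9: C(9,9)·!0 = 1·1 = 1
Total = 229384.

229384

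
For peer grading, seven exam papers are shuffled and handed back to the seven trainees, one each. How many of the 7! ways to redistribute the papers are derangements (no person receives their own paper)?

1854

The number of derangements of 7 is !7 = Σ_{k=0}^{7} (-1)^k·7!/k!
= 7! - 7!/1! + 7!/2! - 7!/3! + 7!/4! - 7!/5! + 7!/6! - 7!/7!
= 5040 - 5040 + 2520 - 840 + 210 - 42 + 7 - 1
= 1854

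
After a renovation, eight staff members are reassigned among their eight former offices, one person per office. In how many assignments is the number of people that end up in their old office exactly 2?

7420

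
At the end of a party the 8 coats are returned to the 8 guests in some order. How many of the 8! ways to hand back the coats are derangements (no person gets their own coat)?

The subfactorial !8 = [8!/e] (nearest integer).
8! = 40320, and 40320/e ≈ 14832.90, so !8 = 14833.

14833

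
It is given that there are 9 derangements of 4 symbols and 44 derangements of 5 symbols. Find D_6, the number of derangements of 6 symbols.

265

D_6 = (6-1)·(D_5 + D_4) = 5·(44 + 9) = 5·53 = 265.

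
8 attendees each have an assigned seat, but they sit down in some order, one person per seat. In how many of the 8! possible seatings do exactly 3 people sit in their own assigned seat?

Choose which 3 of the 8 are fixed: C(8,3) = 56.
The remaining 5 must be deranged: !5 = 44.
Total: 56 × 44 = 2464.

2464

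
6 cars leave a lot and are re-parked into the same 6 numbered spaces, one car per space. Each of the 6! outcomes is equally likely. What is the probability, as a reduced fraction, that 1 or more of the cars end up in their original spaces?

91/144

Favorable outcomes: Σ_{i≥1} C(6,i)·!(6-i) = 6·44 + 15·9 + 20·2 + 15·1 + 6·0 + 1·1 = 455.
Total outcomes: 6! = 720.
Probability = 455/720 = 91/144.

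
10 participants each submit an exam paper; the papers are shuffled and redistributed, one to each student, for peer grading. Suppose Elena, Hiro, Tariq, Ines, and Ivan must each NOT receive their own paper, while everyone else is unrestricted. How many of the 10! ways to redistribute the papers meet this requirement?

2170680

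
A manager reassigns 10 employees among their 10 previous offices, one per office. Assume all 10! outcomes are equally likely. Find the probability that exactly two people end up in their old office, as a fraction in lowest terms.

Favorable outcomes: C(10,2)·!8 = 45·14833 = 667485.
Total outcomes: 10! = 3628800.
Probability = 667485/3628800 = 2119/11520.

2119/11520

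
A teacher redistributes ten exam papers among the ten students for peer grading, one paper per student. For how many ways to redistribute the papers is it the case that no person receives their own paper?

The subfactorial !10 = [10!/e] (nearest integer).
10! = 3628800, and 3628800/e ≈ 1334960.92, so !10 = 1334961.

1334961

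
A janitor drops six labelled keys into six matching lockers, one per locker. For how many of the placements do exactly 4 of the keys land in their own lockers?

Pick the 4 fixed positions: C(6,4) = 15 ways.
The remaining 2 must be deranged: !2 = 1.
Total: 15 × 1 = 15.

15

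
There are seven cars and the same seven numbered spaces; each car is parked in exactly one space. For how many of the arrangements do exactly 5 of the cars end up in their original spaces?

21

Choose which 5 of the 7 are fixed: C(7,5) = 21.
The other 2 form a derangement: !2 = 1.
Total: 21 × 1 = 21.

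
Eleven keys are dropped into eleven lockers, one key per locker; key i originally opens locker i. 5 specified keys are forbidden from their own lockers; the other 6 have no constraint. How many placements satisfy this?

25022880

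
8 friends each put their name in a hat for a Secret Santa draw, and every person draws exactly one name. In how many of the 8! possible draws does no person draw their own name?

14833

!8 = 8! · Σ_{k=0}^{8} (-1)^k/k!
= 8! - 8!/1! + 8!/2! - 8!/3! + 8!/4! - 8!/5! + 8!/6! - 8!/7! + 8!/8!
= 40320 - 40320 + 20160 - 6720 + 1680 - 336 + 56 - 8 + 1
= 14833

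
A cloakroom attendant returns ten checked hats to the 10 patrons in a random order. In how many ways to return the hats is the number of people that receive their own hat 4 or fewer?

3615536

Sum C(10,i)·!(10-i) for i = 0..4:
  i=0: C(10,0)·!10 = 1·1334961 = 1334961
  i=1: C(10,1)·!9 = 10·133496 = 1334960
  i=2: C(10,2)·!8 = 45·14833 = 667485
  i=3: C(10,3)·!7 = 120·1854 = 222480
  i=4: C(10,4)·!6 = 210·265 = 55650
Total = 3615536.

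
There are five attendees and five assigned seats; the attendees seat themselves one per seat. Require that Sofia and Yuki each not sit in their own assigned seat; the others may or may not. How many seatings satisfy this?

78

Let A_j be the event that the j-th constrained one is fixed. By inclusion-exclusion over the 2 events:
Σ_{j=0}^{2} (-1)^j C(2,j)(5-j)!
= C(2,0)·5! - C(2,1)·4! + C(2,2)·3!
= 120 - 48 + 6
= 78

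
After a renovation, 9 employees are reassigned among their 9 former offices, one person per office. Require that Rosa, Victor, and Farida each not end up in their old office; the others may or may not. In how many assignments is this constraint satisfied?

Inclusion-exclusion on the 3 forbidden self-matches:
Σ_{j=0}^{3} (-1)^j C(3,j)(9-j)!
= C(3,0)·9! - C(3,1)·8! + C(3,2)·7! - C(3,3)·6!
= 362880 - 120960 + 15120 - 720
= 256320

256320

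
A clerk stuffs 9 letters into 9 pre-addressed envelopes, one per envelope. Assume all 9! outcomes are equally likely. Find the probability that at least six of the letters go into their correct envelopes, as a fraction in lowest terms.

Favorable outcomes: Σ_{i≥6} C(9,i)·!(9-i) = 84·2 + 36·1 + 9·0 + 1·1 = 205.
Total outcomes: 9! = 362880.
Probability = 205/362880 = 41/72576.

41/72576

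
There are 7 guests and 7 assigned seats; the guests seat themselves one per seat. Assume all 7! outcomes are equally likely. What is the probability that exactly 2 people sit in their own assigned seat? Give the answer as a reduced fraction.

Favorable outcomes: C(7,2)·!5 = 21·44 = 924.
Total outcomes: 7! = 5040.
Probability = 924/5040 = 11/60.

11/60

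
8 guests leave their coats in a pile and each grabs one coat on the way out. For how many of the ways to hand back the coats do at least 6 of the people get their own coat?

# with exactly i fixed is C(8,i)·!(8-i); sum over i=6..8:
  i=6: C(8,6)·!2 = 28·1 = 28
  i=7: C(8,7)·!1 = 8·0 = 0
  i=8: C(8,8)·!0 = 1·1 = 1
Total = 29.

29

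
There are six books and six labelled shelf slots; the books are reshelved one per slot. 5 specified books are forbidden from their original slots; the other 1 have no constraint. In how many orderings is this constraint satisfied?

Let A_j be the event that the j-th constrained one is fixed. By inclusion-exclusion over the 5 events:
Σ_{j=0}^{5} (-1)^j C(5,j)(6-j)!
= C(5,0)·6! - C(5,1)·5! + C(5,2)·4! - C(5,3)·3! + C(5,4)·2! - C(5,5)·1!
= 720 - 600 + 240 - 60 + 10 - 1
= 309

309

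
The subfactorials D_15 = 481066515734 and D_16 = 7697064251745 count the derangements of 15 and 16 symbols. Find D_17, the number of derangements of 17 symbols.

D_17 = (17-1)·(D_16 + D_15) = 16·(7697064251745 + 481066515734) = 16·8178130767479 = 130850092279664.

130850092279664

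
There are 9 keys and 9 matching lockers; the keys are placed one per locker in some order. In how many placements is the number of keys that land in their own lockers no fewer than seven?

# with exactly i fixed is C(9,i)·!(9-i); sum over i=7..9:
  i=7: C(9,7)·!2 = 36·1 = 36
  i=8: C(9,8)·!1 = 9·0 = 0
  i=9: C(9,9)·!0 = 1·1 = 1
Total = 37.

37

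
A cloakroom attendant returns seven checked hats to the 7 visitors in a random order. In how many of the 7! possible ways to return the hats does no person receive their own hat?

The subfactorial !7 = [7!/e] (nearest integer).
7! = 5040, and 5040/e ≈ 1854.11, so !7 = 1854.

1854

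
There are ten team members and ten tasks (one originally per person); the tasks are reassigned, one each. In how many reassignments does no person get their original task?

1334961

Recurrence: !10 = 9·(!9 + !8).
!10 = 9·(133496 + 14833) = 9·148329 = 1334961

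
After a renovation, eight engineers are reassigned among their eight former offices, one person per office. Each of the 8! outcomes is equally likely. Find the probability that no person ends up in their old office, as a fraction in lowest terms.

2119/5760

Favorable outcomes: !8 = 14833.
Total outcomes: 8! = 40320.
Probability = 14833/40320 = 2119/5760.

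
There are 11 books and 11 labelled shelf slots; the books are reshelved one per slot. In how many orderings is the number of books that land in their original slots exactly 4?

Choose which 4 of the 11 are fixed: C(11,4) = 330.
The remaining 7 must be deranged: !7 = 1854.
Total: 330 × 1854 = 611820.

611820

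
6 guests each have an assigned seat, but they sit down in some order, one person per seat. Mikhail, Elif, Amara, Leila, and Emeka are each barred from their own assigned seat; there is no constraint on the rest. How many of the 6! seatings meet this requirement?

Let A_j be the event that the j-th constrained one is fixed. By inclusion-exclusion over the 5 events:
Σ_{j=0}^{5} (-1)^j C(5,j)(6-j)!
= C(5,0)·6! - C(5,1)·5! + C(5,2)·4! - C(5,3)·3! + C(5,4)·2! - C(5,5)·1!
= 720 - 600 + 240 - 60 + 10 - 1
= 309

309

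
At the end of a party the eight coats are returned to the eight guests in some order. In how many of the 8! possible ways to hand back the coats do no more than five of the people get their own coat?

40291

# with exactly i fixed is C(8,i)·!(8-i); sum over i=0..5:
  i=0: C(8,0)·!8 = 1·14833 = 14833
  i=1: C(8,1)·!7 = 8·1854 = 14832
  i=2: C(8,2)·!6 = 28·265 = 7420
  i=3: C(8,3)·!5 = 56·44 = 2464
  i=4: C(8,4)·!4 = 70·9 = 630
  i=5: C(8,5)·!3 = 56·2 = 112
Total = 40291.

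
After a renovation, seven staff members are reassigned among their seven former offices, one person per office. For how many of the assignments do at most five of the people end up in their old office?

# with exactly i fixed is C(7,i)·!(7-i); sum over i=0..5:
  i=0: C(7,0)·!7 = 1·1854 = 1854
  i=1: C(7,1)·!6 = 7·265 = 1855
  i=2: C(7,2)·!5 = 21·44 = 924
  i=3: C(7,3)·!4 = 35·9 = 315
  i=4: C(7,4)·!3 = 35·2 = 70
  i=5: C(7,5)·!2 = 21·1 = 21
Total = 5039.

5039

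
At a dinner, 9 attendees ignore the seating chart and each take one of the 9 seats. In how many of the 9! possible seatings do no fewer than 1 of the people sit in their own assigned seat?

229384

Sum C(9,i)·!(9-i) for i = 1..9:
  i=1: C(9,1)·!8 = 9·14833 = 133497
  i=2: C(9,2)·!7 = 36·1854 = 66744
  i=3: C(9,3)·!6 = 84·265 = 22260
  i=4: C(9,4)·!5 = 126·44 = 5544
  i=5: C(9,5)·!4 = 126·9 = 1134
  i=6: C(9,6)·!3 = 84·2 = 168
  i=7: C(9,7)·!2 = 36·1 = 36
  i=8: C(9,8)·!1 = 9·0 = 0
  i=9: C(9,9)·!0 = 1·1 = 1
Total = 229384.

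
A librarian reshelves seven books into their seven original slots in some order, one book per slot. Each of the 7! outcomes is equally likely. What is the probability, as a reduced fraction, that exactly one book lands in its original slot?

53/144

Favorable outcomes: C(7,1)·!6 = 7·265 = 1855.
Total outcomes: 7! = 5040.
Probability = 1855/5040 = 53/144.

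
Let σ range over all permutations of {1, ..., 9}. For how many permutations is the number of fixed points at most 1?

Sum C(9,i)·!(9-i) for i = 0..1:
  i=0: C(9,0)·!9 = 1·133496 = 133496
  i=1: C(9,1)·!8 = 9·14833 = 133497
Total = 266993.

266993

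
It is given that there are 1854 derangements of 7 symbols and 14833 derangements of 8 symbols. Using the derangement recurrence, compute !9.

133496

!9 = (9-1)·(!8 + !7) = 8·(14833 + 1854) = 8·16687 = 133496.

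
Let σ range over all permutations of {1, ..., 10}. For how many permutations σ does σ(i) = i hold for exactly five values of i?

11088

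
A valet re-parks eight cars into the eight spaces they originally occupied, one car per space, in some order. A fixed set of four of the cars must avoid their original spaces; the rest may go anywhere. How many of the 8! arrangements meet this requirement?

24024

Inclusion-exclusion on the 4 forbidden self-matches:
Σ_{j=0}^{4} (-1)^j C(4,j)(8-j)!
= C(4,0)·8! - C(4,1)·7! + C(4,2)·6! - C(4,3)·5! + C(4,4)·4!
= 40320 - 20160 + 4320 - 480 + 24
= 24024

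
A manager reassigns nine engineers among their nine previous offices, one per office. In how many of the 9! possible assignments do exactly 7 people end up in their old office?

Choose which 7 of the 9 are fixed: C(9,7) = 36.
The remaining 2 must be deranged: !2 = 1.
Total: 36 × 1 = 36.

36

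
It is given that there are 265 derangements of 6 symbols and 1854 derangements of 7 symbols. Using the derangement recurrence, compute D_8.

D_8 = (8-1)·(D_7 + D_6) = 7·(1854 + 265) = 7·2119 = 14833.

14833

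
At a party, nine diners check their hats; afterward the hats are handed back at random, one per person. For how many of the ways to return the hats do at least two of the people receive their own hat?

95887

Sum C(9,i)·!(9-i) for i = 2..9:
  i=2: C(9,2)·!7 = 36·1854 = 66744
  i=3: C(9,3)·!6 = 84·265 = 22260
  i=4: C(9,4)·!5 = 126·44 = 5544
  i=5: C(9,5)·!4 = 126·9 = 1134
  i=6: C(9,6)·!3 = 84·2 = 168
  i=7: C(9,7)·!2 = 36·1 = 36
  i=8: C(9,8)·!1 = 9·0 = 0
  i=9: C(9,9)·!0 = 1·1 = 1
Total = 95887.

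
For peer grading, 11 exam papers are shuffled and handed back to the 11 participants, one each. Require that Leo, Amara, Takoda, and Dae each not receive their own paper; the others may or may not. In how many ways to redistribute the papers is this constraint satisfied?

27422640

Inclusion-exclusion on the 4 forbidden self-matches:
Σ_{j=0}^{4} (-1)^j C(4,j)(11-j)!
= C(4,0)·11! - C(4,1)·10! + C(4,2)·9! - C(4,3)·8! + C(4,4)·7!
= 39916800 - 14515200 + 2177280 - 161280 + 5040
= 27422640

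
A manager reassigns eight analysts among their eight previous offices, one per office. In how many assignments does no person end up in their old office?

14833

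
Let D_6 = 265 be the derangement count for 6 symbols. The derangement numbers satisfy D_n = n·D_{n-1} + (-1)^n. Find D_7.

1854

D_7 = 7·265 - 1 = 1854.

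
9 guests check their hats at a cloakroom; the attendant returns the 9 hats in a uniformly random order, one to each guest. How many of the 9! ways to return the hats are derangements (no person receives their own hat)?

133496

The number of derangements of 9 is !9 = Σ_{k=0}^{9} (-1)^k·9!/k!
= 9! - 9!/1! + 9!/2! - 9!/3! + 9!/4! - 9!/5! + 9!/6! - 9!/7! + 9!/8! - 9!/9!
= 362880 - 362880 + 181440 - 60480 + 15120 - 3024 + 504 - 72 + 9 - 1
= 133496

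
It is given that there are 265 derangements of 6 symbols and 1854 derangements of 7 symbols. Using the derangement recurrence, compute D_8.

14833

D_8 = (8-1)·(D_7 + D_6) = 7·(1854 + 265) = 7·2119 = 14833.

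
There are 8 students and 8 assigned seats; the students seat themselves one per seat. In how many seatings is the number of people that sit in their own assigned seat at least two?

10655

# with exactly i fixed is C(8,i)·!(8-i); sum over i=2..8:
  i=2: C(8,2)·!6 = 28·265 = 7420
  i=3: C(8,3)·!5 = 56·44 = 2464
  i=4: C(8,4)·!4 = 70·9 = 630
  i=5: C(8,5)·!3 = 56·2 = 112
  i=6: C(8,6)·!2 = 28·1 = 28
  i=7: C(8,7)·!1 = 8·0 = 0
  i=8: C(8,8)·!0 = 1·1 = 1
Total = 10655.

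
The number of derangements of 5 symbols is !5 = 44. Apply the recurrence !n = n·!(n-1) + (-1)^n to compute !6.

!6 = 6·44 + 1 = 265.

265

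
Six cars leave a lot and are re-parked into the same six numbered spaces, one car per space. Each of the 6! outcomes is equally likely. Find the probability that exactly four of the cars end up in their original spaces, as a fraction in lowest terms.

1/48

Favorable outcomes: C(6,4)·!2 = 15·1 = 15.
Total outcomes: 6! = 720.
Probability = 15/720 = 1/48.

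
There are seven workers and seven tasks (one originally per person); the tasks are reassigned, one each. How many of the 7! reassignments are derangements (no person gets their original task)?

1854

By inclusion-exclusion, !7 = Σ (-1)^k · 7!/k! for k=0..7
= 7! - 7!/1! + 7!/2! - 7!/3! + 7!/4! - 7!/5! + 7!/6! - 7!/7!
= 5040 - 5040 + 2520 - 840 + 210 - 42 + 7 - 1
= 1854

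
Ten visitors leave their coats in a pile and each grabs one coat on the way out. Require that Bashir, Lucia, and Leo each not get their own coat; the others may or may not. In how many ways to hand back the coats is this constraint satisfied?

2656080

Let A_j be the event that the j-th constrained one is fixed. By inclusion-exclusion over the 3 events:
Σ_{j=0}^{3} (-1)^j C(3,j)(10-j)!
= C(3,0)·10! - C(3,1)·9! + C(3,2)·8! - C(3,3)·7!
= 3628800 - 1088640 + 120960 - 5040
= 2656080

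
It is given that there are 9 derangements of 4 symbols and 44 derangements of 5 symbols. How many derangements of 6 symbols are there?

265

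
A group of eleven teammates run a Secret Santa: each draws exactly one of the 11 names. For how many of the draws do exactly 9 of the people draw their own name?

55

Pick the 9 fixed positions: C(11,9) = 55 ways.
The remaining 2 must be deranged: !2 = 1.
Total: 55 × 1 = 55.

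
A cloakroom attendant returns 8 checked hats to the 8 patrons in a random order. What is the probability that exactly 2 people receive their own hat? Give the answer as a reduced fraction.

Favorable outcomes: C(8,2)·!6 = 28·265 = 7420.
Total outcomes: 8! = 40320.
Probability = 7420/40320 = 53/288.

53/288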